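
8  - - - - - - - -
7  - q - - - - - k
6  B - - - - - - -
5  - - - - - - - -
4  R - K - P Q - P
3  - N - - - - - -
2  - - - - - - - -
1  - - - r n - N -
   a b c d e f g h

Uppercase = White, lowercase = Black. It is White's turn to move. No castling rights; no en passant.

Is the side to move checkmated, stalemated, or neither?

neither

White to move; white king on c4.
In check: no.
Legal moves for White include: Bxb7, Bb5, Qf8, Qb8, Qf7+, Qc7+, Qh6+, Qf6, Qd6, Qg5, Qf5+, Qe5, Qg4, Qg3, Qf3, Qe3, Qh2, Qf2, ... (list truncated; more exist).
White has legal moves and is not in check → neither.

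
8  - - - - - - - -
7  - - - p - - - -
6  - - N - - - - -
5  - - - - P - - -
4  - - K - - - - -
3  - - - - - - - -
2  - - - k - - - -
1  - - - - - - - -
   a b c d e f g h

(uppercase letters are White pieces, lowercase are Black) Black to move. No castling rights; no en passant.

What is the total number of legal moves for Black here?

Black to move; king on d2.
In check: no.
Legal moves: Ke3, Ke2, Kc2, Ke1, Kd1, Kc1, dxc6, d6, d5+.
Count: 9.

9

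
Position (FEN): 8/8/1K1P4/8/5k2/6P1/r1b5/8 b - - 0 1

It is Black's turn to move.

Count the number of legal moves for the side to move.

8

Black to move; king on f4.
In check: yes, from the white pawn on g3.
Legal moves: Kg5, Kf5, Ke5, Kg4, Ke4, Kxg3, Kf3, Ke3.
Count: 8.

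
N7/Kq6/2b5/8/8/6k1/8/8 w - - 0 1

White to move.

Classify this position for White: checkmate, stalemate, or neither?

checkmate

White to move; white king on a7.
In check: yes, from the black queen on b7.
King squares — a6: attacked by Qb7; b6: attacked by Qb7; b7: attacked by Bc6; a8: own knight; b8: attacked by Qb7.
Legal moves for White: none.
In check with no legal moves → checkmate.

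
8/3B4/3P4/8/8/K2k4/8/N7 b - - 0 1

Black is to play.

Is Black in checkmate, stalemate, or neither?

Black to move; black king on d3.
In check: no.
Legal moves for Black: Ke4, Kd4, Kc4, Ke3, Kc3, Ke2, Kd2.
Black has 7 legal moves and is not in check → neither.

neither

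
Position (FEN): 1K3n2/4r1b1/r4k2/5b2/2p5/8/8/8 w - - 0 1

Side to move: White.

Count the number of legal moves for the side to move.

0

White to move; king on b8.
In check: no.
Legal moves: none.
Count: 0.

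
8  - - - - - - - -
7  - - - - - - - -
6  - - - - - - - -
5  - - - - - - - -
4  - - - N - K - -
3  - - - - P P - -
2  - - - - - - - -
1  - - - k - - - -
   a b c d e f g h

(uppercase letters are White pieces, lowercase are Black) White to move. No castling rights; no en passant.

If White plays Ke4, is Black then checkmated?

After Ke4: black king on d1; in check: no.
Black is not in check, so this cannot be checkmate.

no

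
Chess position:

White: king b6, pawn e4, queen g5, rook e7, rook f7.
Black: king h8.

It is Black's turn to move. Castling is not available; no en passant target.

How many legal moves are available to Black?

Black to move; king on h8.
In check: no.
Legal moves: none.
Count: 0.

0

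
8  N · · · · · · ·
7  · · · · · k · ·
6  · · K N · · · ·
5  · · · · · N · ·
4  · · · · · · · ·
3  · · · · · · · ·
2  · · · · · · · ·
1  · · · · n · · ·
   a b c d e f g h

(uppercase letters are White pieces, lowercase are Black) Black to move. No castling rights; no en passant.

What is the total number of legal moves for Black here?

5

Black to move; king on f7.
In check: yes, from the white knight on d6.
Legal moves: Kg8, Kf8, Kg6, Kf6, Ke6.
Count: 5.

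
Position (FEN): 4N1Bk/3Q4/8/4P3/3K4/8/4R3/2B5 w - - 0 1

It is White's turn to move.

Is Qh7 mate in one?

yes

After Qh7: black king on h8; in check: yes, from the white queen on h7.
King squares — g7: attacked by Qh7; h7: attacked by Bg8; g8: attacked by Qh7.
Black has no legal moves → checkmate.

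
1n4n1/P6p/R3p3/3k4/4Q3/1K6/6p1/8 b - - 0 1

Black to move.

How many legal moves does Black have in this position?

2

Black to move; king on d5.
In check: yes, from the white queen on e4.
Legal moves: Kc5, Kxe4.
Count: 2.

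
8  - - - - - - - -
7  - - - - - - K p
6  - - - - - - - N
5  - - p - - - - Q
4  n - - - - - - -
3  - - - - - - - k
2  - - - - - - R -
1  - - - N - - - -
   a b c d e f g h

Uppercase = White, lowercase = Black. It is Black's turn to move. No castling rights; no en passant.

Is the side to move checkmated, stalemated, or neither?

Black to move; black king on h3.
In check: yes, from the white queen on h5.
King squares — g2: available; h2: attacked by Rg2; g3: attacked by Rg2; g4: attacked by Rg2; h4: attacked by Qh5.
Legal moves for Black: Kxg2.
Black is in check but has 1 legal move → neither.

neither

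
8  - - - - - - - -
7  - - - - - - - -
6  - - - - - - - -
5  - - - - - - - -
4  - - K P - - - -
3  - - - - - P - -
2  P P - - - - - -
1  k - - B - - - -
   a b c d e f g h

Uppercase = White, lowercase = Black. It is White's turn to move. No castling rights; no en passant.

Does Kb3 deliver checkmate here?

After Kb3: black king on a1; in check: no.
Black is not in check, so this cannot be checkmate.

no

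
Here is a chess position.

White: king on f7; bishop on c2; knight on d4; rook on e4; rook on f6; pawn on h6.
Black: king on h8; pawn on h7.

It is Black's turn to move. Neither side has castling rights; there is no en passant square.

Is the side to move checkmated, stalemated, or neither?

stalemate

Black to move; black king on h8.
In check: no.
King squares — g7: attacked by Ph6; h7: own pawn; g8: attacked by Kf7.
Legal moves for Black: none.
Not in check and no legal moves → stalemate.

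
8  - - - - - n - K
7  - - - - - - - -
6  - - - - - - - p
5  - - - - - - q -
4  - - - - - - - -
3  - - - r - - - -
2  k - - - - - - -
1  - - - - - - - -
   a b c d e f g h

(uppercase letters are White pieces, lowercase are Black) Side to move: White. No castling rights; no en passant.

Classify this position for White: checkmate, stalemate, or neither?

White to move; white king on h8.
In check: no.
King squares — g7: attacked by Qg5; h7: attacked by Nf8; g8: attacked by Qg5.
Legal moves for White: none.
Not in check and no legal moves → stalemate.

stalemate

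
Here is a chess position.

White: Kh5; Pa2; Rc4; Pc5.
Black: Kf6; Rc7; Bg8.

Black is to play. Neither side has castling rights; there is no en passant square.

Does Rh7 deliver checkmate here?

no

After Rh7: white king on h5; in check: yes, from the black rook on h7.
White has 1 legal reply: Kg4.
In check but a legal move exists → not checkmate.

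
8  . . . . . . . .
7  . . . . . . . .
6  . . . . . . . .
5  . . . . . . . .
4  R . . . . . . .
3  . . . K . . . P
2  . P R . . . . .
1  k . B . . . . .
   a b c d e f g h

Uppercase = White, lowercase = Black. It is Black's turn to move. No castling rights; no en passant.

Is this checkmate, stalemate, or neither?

Black to move; black king on a1.
In check: yes, from the white rook on a4.
King squares — b1: available; a2: attacked by Ra4; b2: attacked by Bc1.
Legal moves for Black: Kb1.
Black is in check but has 1 legal move → neither.

neither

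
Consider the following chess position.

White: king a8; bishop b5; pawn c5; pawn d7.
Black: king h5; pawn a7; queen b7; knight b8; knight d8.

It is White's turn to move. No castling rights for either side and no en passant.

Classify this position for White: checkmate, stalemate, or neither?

checkmate

White to move; white king on a8.
In check: yes, from the black queen on b7.
King squares — a7: attacked by Qb7; b7: attacked by Nd8; b8: attacked by Qb7.
Legal moves for White: none.
In check with no legal moves → checkmate.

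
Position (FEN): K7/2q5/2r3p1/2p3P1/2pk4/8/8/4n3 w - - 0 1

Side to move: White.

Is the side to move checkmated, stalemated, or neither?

stalemate

White to move; white king on a8.
In check: no.
King squares — a7: attacked by Qc7; b7: attacked by Qc7; b8: attacked by Qc7.
Legal moves for White: none.
Not in check and no legal moves → stalemate.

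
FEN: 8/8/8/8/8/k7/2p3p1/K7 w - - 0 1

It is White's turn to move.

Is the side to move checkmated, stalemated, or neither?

stalemate

White to move; white king on a1.
In check: no.
King squares — b1: attacked by Pc2; a2: attacked by Ka3; b2: attacked by Ka3.
Legal moves for White: none.
Not in check and no legal moves → stalemate.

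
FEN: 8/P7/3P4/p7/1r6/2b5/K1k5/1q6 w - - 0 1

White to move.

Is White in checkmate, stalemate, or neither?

White to move; white king on a2.
In check: yes, from the black queen on b1.
Legal moves for White: Ka3.
White is in check but has 1 legal move → neither.

neither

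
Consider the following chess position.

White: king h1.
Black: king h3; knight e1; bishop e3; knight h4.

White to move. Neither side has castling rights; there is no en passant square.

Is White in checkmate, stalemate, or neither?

White to move; white king on h1.
In check: no.
King squares — g1: attacked by Be3; g2: attacked by Ne1; h2: attacked by Kh3.
Legal moves for White: none.
Not in check and no legal moves → stalemate.

stalemate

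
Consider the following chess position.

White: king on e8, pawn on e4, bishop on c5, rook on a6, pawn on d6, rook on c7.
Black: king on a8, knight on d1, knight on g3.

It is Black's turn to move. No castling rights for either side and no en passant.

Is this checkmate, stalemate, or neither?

neither

Black to move; black king on a8.
In check: yes, from the white rook on a6.
King squares — a7: attacked by Bc5; b7: attacked by Rc7; b8: available.
Legal moves for Black: Kb8.
Black is in check but has 1 legal move → neither.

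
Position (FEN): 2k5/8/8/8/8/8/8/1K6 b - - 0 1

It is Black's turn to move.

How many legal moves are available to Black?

Black to move; king on c8.
In check: no.
Legal moves: Kd8, Kb8, Kd7, Kc7, Kb7.
Count: 5.

5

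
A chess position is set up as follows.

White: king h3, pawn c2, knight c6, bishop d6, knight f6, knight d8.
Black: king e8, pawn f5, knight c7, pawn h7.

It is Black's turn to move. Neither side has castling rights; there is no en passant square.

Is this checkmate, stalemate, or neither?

checkmate

Black to move; black king on e8.
In check: yes, from the white knight on f6.
King squares — d7: attacked by Nf6; e7: attacked by Nc6; f7: attacked by Nd8; d8: attacked by Nc6; f8: attacked by Bd6.
Legal moves for Black: none.
In check with no legal moves → checkmate.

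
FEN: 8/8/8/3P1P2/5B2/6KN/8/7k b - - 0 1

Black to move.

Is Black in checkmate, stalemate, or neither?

Black to move; black king on h1.
In check: no.
King squares — g1: attacked by Nh3; g2: attacked by Kg3; h2: attacked by Kg3.
Legal moves for Black: none.
Not in check and no legal moves → stalemate.

stalemate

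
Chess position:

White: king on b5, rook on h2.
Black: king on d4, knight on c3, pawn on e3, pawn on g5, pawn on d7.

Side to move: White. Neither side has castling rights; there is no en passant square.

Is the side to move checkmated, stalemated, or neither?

neither

White to move; white king on b5.
In check: yes, from the black knight on c3.
King squares — a4: attacked by Nc3; b4: available; c4: attacked by Kd4; a5: available; c5: attacked by Kd4; a6: available; b6: available; c6: attacked by Pd7.
Legal moves for White: Kb6, Ka6, Ka5, Kb4.
White is in check but has 4 legal moves → neither.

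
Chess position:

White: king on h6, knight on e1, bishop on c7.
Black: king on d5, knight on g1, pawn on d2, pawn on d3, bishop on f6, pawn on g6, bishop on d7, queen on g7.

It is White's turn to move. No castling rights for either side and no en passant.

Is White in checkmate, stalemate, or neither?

checkmate

White to move; white king on h6.
In check: yes, from the black queen on g7.
King squares — g5: attacked by Bf6; h5: attacked by Pg6; g6: attacked by Qg7; g7: attacked by Bf6; h7: attacked by Qg7.
Legal moves for White: none.
In check with no legal moves → checkmate.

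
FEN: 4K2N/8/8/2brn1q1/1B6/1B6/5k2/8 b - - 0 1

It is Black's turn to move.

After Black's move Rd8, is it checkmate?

After Rd8: white king on e8; in check: yes, from the black rook on d8.
King squares — d7: attacked by Ne5; e7: attacked by Bc5; f7: attacked by Ne5; d8: attacked by Qg5; f8: attacked by Bc5.
White has no legal moves → checkmate.

yes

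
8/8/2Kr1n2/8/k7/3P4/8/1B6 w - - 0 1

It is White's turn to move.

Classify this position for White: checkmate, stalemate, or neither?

White to move; white king on c6.
In check: yes, from the black rook on d6.
King squares — b5: attacked by Ka4; c5: available; d5: attacked by Rd6; b6: attacked by Rd6; d6: available; b7: available; c7: available; d7: attacked by Rd6.
Legal moves for White: Kc7, Kb7, Kxd6, Kc5.
White is in check but has 4 legal moves → neither.

neither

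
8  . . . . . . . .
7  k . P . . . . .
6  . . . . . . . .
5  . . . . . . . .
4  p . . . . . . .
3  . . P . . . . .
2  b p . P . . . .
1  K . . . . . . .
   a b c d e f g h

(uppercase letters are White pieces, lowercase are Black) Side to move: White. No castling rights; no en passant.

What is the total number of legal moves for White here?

2

White to move; king on a1.
In check: yes, from the black pawn on b2.
Legal moves: Kxb2, Kxa2.
Count: 2.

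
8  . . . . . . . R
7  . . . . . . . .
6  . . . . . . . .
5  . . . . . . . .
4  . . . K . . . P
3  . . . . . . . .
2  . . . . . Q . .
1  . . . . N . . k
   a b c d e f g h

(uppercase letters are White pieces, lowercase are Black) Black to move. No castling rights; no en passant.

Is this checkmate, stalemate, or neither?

stalemate

Black to move; black king on h1.
In check: no.
King squares — g1: attacked by Qf2; g2: attacked by Ne1; h2: attacked by Qf2.
Legal moves for Black: none.
Not in check and no legal moves → stalemate.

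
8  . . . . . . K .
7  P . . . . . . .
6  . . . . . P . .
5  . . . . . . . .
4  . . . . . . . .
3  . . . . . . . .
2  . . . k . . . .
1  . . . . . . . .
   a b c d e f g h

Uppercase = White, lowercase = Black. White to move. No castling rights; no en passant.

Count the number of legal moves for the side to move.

10

White to move; king on g8.
In check: no.
Legal moves: Kh8, Kf8, Kh7, Kg7, Kf7, a8=Q, a8=R, a8=B, a8=N, f7.
Count: 10.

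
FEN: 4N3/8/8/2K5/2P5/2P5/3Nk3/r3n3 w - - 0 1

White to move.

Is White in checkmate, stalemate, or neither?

White to move; white king on c5.
In check: no.
Legal moves for White: Ng7, Nc7, Nf6, Nd6, Kd6, Kc6, Kb6, Kd5, Kb5, Kd4, Kb4, Ne4, Nf3, Nb3, Nf1, Nb1.
White has 16 legal moves and is not in check → neither.

neither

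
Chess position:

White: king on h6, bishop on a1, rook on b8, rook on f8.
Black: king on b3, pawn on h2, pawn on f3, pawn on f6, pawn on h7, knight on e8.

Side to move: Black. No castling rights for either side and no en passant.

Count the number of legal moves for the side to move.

5

Black to move; king on b3.
In check: yes, from the white rook on b8.
Legal moves: Kc4, Ka4, Ka3, Kc2, Ka2.
Count: 5.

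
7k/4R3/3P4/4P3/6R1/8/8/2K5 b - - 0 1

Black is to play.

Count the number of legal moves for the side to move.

Black to move; king on h8.
In check: no.
Legal moves: none.
Count: 0.

0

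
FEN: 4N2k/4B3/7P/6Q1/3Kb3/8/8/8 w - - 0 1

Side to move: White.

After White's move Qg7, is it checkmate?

yes

After Qg7: black king on h8; in check: yes, from the white queen on g7.
King squares — g7: attacked by Ph6; h7: attacked by Qg7; g8: attacked by Qg7.
Black has no legal moves → checkmate.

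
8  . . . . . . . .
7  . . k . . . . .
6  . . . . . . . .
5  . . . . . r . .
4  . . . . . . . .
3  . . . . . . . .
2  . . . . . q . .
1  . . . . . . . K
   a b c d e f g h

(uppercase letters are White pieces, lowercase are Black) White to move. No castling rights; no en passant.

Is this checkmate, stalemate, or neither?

White to move; white king on h1.
In check: no.
King squares — g1: attacked by Qf2; g2: attacked by Qf2; h2: attacked by Qf2.
Legal moves for White: none.
Not in check and no legal moves → stalemate.

stalemate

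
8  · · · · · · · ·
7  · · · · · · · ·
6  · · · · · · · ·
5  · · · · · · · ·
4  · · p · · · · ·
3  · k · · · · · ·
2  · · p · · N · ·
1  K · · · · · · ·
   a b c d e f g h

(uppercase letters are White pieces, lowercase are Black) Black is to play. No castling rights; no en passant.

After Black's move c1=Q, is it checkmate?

yes

After c1=Q: white king on a1; in check: yes, from the black queen on c1.
King squares — b1: attacked by Qc1; a2: attacked by Kb3; b2: attacked by Qc1.
White has no legal moves → checkmate.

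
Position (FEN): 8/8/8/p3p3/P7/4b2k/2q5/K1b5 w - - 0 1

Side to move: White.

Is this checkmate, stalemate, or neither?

White to move; white king on a1.
In check: no.
King squares — b1: attacked by Qc2; a2: attacked by Qc2; b2: attacked by Bc1.
Legal moves for White: none.
Not in check and no legal moves → stalemate.

stalemate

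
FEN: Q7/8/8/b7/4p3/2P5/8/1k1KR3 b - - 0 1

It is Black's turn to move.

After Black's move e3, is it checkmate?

no

After e3: white king on d1; in check: no.
White is not in check, so this cannot be checkmate.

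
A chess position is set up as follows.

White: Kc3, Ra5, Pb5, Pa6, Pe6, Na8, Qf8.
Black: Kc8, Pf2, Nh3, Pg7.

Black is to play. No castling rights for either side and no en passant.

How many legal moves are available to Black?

Black to move; king on c8.
In check: yes, from the white queen on f8.
Legal moves: none.
Count: 0.

0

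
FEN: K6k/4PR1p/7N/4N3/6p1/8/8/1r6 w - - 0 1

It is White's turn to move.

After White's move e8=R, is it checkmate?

yes

After e8=R: black king on h8; in check: yes, from the white rook on e8.
King squares — g7: attacked by Rf7; h7: own pawn; g8: attacked by Nh6.
Black has no legal moves → checkmate.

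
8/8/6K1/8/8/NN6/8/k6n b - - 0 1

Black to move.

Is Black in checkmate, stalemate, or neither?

neither

Black to move; black king on a1.
In check: yes, from the white knight on b3.
Legal moves for Black: Kb2, Ka2.
Black is in check but has 2 legal moves → neither.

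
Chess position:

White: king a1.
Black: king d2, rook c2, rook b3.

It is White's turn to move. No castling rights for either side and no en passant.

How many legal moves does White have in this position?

White to move; king on a1.
In check: no.
Legal moves: none.
Count: 0.

0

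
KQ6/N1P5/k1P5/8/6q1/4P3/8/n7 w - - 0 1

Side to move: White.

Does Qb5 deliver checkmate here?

yes

After Qb5: black king on a6; in check: yes, from the white queen on b5.
King squares — a5: attacked by Qb5; b5: attacked by Na7; b6: attacked by Qb5; a7: attacked by Ka8; b7: attacked by Qb5.
Black has no legal moves → checkmate.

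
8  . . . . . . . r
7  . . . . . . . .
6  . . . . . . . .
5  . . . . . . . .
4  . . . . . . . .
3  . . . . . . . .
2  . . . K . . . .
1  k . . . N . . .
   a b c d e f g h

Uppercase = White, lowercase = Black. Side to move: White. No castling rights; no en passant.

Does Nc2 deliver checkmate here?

no

After Nc2: black king on a1; in check: yes, from the white knight on c2.
Black has 3 legal replies: Kb2, Ka2, Kb1.
In check but a legal move exists → not checkmate.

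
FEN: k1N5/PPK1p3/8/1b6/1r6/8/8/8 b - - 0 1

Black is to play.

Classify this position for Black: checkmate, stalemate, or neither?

checkmate

Black to move; black king on a8.
In check: yes, from the white pawn on b7.
King squares — a7: attacked by Nc8; b7: attacked by Kc7; b8: attacked by Pa7.
Legal moves for Black: none.
In check with no legal moves → checkmate.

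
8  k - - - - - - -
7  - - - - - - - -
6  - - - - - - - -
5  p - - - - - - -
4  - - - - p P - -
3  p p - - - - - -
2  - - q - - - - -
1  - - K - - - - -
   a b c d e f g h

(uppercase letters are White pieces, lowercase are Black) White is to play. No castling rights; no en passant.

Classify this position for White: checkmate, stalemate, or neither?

White to move; white king on c1.
In check: yes, from the black queen on c2.
King squares — b1: attacked by Qc2; d1: attacked by Qc2; b2: attacked by Qc2; c2: attacked by Pb3; d2: attacked by Qc2.
Legal moves for White: none.
In check with no legal moves → checkmate.

checkmate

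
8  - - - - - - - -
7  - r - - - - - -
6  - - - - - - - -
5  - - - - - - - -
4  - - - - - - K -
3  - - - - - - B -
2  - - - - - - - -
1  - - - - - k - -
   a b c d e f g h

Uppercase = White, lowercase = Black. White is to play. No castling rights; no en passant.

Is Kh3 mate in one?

After Kh3: black king on f1; in check: no.
Black is not in check, so this cannot be checkmate.

no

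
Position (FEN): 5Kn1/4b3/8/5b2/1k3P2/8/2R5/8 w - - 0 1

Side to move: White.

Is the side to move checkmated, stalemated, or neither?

White to move; white king on f8.
In check: yes, from the black bishop on e7.
King squares — e7: attacked by Ng8; f7: available; g7: available; e8: available; g8: available.
Legal moves for White: Kxg8, Ke8, Kg7, Kf7.
White is in check but has 4 legal moves → neither.

neither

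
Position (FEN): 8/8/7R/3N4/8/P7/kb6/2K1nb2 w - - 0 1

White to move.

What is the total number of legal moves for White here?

White to move; king on c1.
In check: yes, from the black bishop on b2.
Legal moves: Kd2, Kd1.
Count: 2.

2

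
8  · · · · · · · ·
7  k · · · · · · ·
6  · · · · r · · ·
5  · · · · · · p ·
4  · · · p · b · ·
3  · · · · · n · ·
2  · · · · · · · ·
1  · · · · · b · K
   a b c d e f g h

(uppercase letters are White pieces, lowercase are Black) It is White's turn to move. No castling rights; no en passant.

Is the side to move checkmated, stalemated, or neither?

White to move; white king on h1.
In check: no.
King squares — g1: attacked by Nf3; g2: attacked by Bf1; h2: attacked by Nf3.
Legal moves for White: none.
Not in check and no legal moves → stalemate.

stalemate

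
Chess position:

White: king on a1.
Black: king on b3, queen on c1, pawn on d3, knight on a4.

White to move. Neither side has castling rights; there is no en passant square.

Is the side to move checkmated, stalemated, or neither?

checkmate

White to move; white king on a1.
In check: yes, from the black queen on c1.
King squares — b1: attacked by Qc1; a2: attacked by Kb3; b2: attacked by Qc1.
Legal moves for White: none.
In check with no legal moves → checkmate.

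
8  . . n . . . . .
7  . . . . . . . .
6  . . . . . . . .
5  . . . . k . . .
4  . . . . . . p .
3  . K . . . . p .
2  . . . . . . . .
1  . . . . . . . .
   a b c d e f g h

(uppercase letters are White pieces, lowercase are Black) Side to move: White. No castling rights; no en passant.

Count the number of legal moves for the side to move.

8

White to move; king on b3.
In check: no.
Legal moves: Kc4, Kb4, Ka4, Kc3, Ka3, Kc2, Kb2, Ka2.
Count: 8.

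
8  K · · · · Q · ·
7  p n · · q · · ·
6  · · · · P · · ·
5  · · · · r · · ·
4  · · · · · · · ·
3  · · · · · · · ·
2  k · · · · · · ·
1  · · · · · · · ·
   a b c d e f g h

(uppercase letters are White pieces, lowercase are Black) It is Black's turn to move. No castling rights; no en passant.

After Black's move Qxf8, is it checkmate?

no

After Qxf8: white king on a8; in check: yes, from the black queen on f8.
White has 2 legal replies: Kxb7, Kxa7.
In check but a legal move exists → not checkmate.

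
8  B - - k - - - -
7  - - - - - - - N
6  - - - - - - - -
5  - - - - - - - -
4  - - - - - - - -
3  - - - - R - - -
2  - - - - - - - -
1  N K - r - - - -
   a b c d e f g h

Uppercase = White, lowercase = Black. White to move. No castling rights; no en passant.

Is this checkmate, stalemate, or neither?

neither

White to move; white king on b1.
In check: yes, from the black rook on d1.
King squares — a1: own knight; c1: attacked by Rd1; a2: available; b2: available; c2: available.
Legal moves for White: Kc2, Kb2, Ka2.
White is in check but has 3 legal moves → neither.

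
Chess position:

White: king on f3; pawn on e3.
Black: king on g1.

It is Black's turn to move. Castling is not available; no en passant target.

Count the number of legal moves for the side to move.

3

Black to move; king on g1.
In check: no.
Legal moves: Kh2, Kh1, Kf1.
Count: 3.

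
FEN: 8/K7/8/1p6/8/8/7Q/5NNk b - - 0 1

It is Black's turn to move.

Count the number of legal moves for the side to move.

Black to move; king on h1.
In check: yes, from the white queen on h2.
Legal moves: none.
Count: 0.

0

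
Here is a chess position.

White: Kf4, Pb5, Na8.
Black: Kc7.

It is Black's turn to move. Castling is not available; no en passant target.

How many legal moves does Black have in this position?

Black to move; king on c7.
In check: yes, from the white knight on a8.
Legal moves: Kd8, Kc8, Kb8, Kd7, Kb7, Kd6.
Count: 6.

6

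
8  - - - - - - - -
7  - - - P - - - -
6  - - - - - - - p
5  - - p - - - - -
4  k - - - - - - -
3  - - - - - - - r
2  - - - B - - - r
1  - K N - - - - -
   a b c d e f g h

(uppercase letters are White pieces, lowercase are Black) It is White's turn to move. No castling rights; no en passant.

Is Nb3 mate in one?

After Nb3: black king on a4; in check: no.
Black is not in check, so this cannot be checkmate.

no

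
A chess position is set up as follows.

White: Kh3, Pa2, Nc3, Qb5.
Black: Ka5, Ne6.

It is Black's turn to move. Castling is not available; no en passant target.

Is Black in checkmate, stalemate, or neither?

checkmate

Black to move; black king on a5.
In check: yes, from the white queen on b5.
King squares — a4: attacked by Nc3; b4: attacked by Qb5; b5: attacked by Nc3; a6: attacked by Qb5; b6: attacked by Qb5.
Legal moves for Black: none.
In check with no legal moves → checkmate.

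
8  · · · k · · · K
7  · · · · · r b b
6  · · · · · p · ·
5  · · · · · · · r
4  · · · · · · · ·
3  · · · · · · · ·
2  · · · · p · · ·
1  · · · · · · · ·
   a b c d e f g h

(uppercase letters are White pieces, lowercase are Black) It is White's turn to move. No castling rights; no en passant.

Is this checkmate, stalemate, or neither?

White to move; white king on h8.
In check: yes, from the black bishop on g7.
King squares — g7: attacked by Rf7; h7: attacked by Rh5; g8: attacked by Bh7.
Legal moves for White: none.
In check with no legal moves → checkmate.

checkmate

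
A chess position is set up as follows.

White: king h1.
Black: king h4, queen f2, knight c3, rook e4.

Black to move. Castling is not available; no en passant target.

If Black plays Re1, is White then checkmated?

yes

After Re1: white king on h1; in check: yes, from the black rook on e1.
King squares — g1: attacked by Re1; g2: attacked by Qf2; h2: attacked by Qf2.
White has no legal moves → checkmate.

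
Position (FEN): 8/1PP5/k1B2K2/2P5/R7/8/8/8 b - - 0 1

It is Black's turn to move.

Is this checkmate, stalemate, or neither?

Black to move; black king on a6.
In check: yes, from the white rook on a4.
King squares — a5: attacked by Ra4; b5: attacked by Bc6; b6: attacked by Pc5; a7: attacked by Ra4; b7: attacked by Bc6.
Legal moves for Black: none.
In check with no legal moves → checkmate.

checkmate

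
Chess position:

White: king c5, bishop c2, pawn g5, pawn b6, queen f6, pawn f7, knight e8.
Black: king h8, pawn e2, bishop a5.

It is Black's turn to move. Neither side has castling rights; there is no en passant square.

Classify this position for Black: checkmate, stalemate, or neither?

Black to move; black king on h8.
In check: yes, from the white queen on f6.
King squares — g7: attacked by Qf6; h7: attacked by Bc2; g8: attacked by Pf7.
Legal moves for Black: none.
In check with no legal moves → checkmate.

checkmate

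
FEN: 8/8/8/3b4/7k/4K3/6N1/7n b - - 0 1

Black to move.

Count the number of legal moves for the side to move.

6

Black to move; king on h4.
In check: yes, from the white knight on g2.
Legal moves: Kh5, Kg5, Kg4, Kh3, Kg3, Bxg2.
Count: 6.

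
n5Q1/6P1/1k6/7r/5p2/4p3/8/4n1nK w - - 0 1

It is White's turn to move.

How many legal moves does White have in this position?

White to move; king on h1.
In check: yes, from the black rook on h5.
Legal moves: Kxg1.
Count: 1.

1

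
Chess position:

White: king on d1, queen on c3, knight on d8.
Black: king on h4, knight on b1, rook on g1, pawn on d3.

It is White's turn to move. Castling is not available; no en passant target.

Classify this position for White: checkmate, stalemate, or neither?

neither

White to move; white king on d1.
In check: yes, from the black rook on g1.
Legal moves for White: Qe1+.
White is in check but has 1 legal move → neither.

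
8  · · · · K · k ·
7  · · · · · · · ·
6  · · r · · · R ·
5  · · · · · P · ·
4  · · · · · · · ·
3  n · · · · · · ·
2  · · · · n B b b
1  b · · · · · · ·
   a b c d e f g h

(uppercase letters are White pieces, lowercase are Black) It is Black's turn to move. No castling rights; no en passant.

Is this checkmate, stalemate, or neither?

neither

Black to move; black king on g8.
In check: yes, from the white rook on g6.
King squares — f7: attacked by Ke8; g7: attacked by Rg6; h7: available; f8: attacked by Ke8; h8: available.
Legal moves for Black: Kh8, Kh7, Rxg6, Bg7.
Black is in check but has 4 legal moves → neither.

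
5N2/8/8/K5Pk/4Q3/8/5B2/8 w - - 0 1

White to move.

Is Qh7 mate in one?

After Qh7: black king on h5; in check: yes, from the white queen on h7.
Black has 2 legal replies: Kxg5, Kg4.
In check but a legal move exists → not checkmate.

no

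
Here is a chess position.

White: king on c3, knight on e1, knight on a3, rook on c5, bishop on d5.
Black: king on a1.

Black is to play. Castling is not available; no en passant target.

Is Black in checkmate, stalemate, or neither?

Black to move; black king on a1.
In check: no.
King squares — b1: attacked by Na3; a2: attacked by Bd5; b2: attacked by Kc3.
Legal moves for Black: none.
Not in check and no legal moves → stalemate.

stalemate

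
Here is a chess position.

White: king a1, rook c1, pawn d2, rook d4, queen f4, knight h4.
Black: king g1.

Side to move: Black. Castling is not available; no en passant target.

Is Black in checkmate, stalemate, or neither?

checkmate

Black to move; black king on g1.
In check: yes, from the white rook on c1.
King squares — f1: attacked by Rc1; h1: attacked by Rc1; f2: attacked by Qf4; g2: attacked by Nh4; h2: attacked by Qf4.
Legal moves for Black: none.
In check with no legal moves → checkmate.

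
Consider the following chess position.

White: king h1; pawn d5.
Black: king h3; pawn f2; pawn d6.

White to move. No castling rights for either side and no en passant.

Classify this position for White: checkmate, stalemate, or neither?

stalemate

White to move; white king on h1.
In check: no.
King squares — g1: attacked by Pf2; g2: attacked by Kh3; h2: attacked by Kh3.
Legal moves for White: none.
Not in check and no legal moves → stalemate.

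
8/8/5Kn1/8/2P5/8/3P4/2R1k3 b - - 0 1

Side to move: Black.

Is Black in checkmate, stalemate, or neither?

neither

Black to move; black king on e1.
In check: yes, from the white rook on c1.
King squares — d1: attacked by Rc1; f1: attacked by Rc1; d2: available; e2: available; f2: available.
Legal moves for Black: Kf2, Ke2, Kxd2.
Black is in check but has 3 legal moves → neither.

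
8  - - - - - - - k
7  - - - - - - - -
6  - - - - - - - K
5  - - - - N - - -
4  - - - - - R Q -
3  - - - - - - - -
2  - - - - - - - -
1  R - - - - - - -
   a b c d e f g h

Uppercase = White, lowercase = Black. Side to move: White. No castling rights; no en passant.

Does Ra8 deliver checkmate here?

After Ra8: black king on h8; in check: yes, from the white rook on a8.
King squares — g7: attacked by Qg4; h7: attacked by Kh6; g8: attacked by Qg4.
Black has no legal moves → checkmate.

yes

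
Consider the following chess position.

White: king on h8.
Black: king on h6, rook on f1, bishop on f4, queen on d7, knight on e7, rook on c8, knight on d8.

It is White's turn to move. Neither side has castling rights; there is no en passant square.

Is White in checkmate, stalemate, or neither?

stalemate

White to move; white king on h8.
In check: no.
King squares — g7: attacked by Kh6; h7: attacked by Kh6; g8: attacked by Ne7.
Legal moves for White: none.
Not in check and no legal moves → stalemate.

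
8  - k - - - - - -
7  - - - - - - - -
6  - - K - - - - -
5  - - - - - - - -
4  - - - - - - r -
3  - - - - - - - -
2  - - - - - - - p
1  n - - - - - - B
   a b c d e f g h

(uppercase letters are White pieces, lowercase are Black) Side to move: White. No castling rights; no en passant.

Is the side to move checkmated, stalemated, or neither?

White to move; white king on c6.
In check: no.
Legal moves for White: Kd7, Kd6, Kb6, Kd5, Kc5, Kb5, Bd5, Be4, Bf3, Bg2.
White has 10 legal moves and is not in check → neither.

neither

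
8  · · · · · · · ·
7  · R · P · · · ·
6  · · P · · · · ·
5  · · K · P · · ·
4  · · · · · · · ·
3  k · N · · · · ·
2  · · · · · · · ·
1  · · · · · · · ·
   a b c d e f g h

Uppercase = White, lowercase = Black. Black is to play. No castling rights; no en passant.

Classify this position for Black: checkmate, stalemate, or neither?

Black to move; black king on a3.
In check: no.
King squares — a2: attacked by Nc3; b2: attacked by Rb7; b3: attacked by Rb7; a4: attacked by Nc3; b4: attacked by Kc5.
Legal moves for Black: none.
Not in check and no legal moves → stalemate.

stalemate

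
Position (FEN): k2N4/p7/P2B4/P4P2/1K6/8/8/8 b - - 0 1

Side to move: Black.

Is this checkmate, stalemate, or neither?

stalemate

Black to move; black king on a8.
In check: no.
King squares — a7: own pawn; b7: attacked by Pa6; b8: attacked by Bd6.
Legal moves for Black: none.
Not in check and no legal moves → stalemate.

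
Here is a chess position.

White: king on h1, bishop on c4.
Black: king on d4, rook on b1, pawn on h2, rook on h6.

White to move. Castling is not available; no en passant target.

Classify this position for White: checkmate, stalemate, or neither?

White to move; white king on h1.
In check: yes, from the black rook on b1.
King squares — g1: attacked by Rb1; g2: available; h2: attacked by Rh6.
Legal moves for White: Kg2, Bf1.
White is in check but has 2 legal moves → neither.

neither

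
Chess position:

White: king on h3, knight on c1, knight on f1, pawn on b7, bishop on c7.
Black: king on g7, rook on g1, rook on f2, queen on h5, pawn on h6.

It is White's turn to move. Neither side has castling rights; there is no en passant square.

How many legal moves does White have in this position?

0

White to move; king on h3.
In check: yes, from the black queen on h5.
Legal moves: none.
Count: 0.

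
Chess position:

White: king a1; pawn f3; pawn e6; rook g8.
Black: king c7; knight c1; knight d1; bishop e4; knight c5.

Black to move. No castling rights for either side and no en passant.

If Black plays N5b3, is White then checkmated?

After N5b3: white king on a1; in check: yes, from the black knight on b3.
King squares — b1: attacked by Be4; a2: attacked by Nc1; b2: attacked by Nd1.
White has no legal moves → checkmate.

yes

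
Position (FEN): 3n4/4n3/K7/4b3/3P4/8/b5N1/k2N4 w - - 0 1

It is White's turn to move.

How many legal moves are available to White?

14

White to move; king on a6.
In check: no.
Legal moves: Ka7, Kb6, Kb5, Ka5, Nh4, Nf4, Nge3, Ne1, Nde3, Nc3, Nf2, Nb2, dxe5, d5.
Count: 14.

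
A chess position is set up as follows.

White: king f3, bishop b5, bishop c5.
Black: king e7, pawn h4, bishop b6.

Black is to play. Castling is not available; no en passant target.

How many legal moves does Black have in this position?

5

Black to move; king on e7.
In check: yes, from the white bishop on c5.
Legal moves: Kd8, Kf7, Kf6, Ke6, Bxc5.
Count: 5.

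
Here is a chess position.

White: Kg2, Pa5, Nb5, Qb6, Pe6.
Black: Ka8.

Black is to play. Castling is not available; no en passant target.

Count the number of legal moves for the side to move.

Black to move; king on a8.
In check: no.
Legal moves: none.
Count: 0.

0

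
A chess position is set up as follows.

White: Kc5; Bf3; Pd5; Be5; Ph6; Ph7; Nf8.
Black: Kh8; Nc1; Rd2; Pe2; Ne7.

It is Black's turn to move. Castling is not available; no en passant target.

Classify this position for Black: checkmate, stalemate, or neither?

checkmate

Black to move; black king on h8.
In check: yes, from the white bishop on e5.
King squares — g7: attacked by Be5; h7: attacked by Nf8; g8: attacked by Ph7.
Legal moves for Black: none.
In check with no legal moves → checkmate.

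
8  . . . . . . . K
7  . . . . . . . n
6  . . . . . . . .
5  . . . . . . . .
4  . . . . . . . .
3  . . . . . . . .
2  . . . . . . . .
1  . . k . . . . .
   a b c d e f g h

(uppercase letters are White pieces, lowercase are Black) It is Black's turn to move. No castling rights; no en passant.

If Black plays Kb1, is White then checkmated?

no

After Kb1: white king on h8; in check: no.
White is not in check, so this cannot be checkmate.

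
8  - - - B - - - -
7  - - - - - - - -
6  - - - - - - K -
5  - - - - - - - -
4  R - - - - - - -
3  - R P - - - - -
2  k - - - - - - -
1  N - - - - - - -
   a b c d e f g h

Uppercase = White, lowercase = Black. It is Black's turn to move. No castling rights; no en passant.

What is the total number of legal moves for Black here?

Black to move; king on a2.
In check: yes, from the white rook on a4.
Legal moves: none.
Count: 0.

0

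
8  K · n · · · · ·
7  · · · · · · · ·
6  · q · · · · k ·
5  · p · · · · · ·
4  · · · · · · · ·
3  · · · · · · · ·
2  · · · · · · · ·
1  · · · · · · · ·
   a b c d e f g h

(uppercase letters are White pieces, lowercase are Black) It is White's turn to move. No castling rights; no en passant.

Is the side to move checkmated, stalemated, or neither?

stalemate

White to move; white king on a8.
In check: no.
King squares — a7: attacked by Qb6; b7: attacked by Qb6; b8: attacked by Qb6.
Legal moves for White: none.
Not in check and no legal moves → stalemate.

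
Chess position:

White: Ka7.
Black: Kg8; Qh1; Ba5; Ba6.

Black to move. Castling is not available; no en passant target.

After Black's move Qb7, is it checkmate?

yes

After Qb7: white king on a7; in check: yes, from the black queen on b7.
King squares — a6: attacked by Qb7; b6: attacked by Ba5; b7: attacked by Ba6; a8: attacked by Qb7; b8: attacked by Qb7.
White has no legal moves → checkmate.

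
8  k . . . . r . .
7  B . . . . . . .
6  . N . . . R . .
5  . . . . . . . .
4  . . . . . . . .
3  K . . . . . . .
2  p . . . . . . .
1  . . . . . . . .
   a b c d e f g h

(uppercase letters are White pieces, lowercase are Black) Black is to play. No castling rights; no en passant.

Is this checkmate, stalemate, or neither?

neither

Black to move; black king on a8.
In check: yes, from the white knight on b6.
King squares — a7: available; b7: available; b8: attacked by Ba7.
Legal moves for Black: Kb7, Kxa7.
Black is in check but has 2 legal moves → neither.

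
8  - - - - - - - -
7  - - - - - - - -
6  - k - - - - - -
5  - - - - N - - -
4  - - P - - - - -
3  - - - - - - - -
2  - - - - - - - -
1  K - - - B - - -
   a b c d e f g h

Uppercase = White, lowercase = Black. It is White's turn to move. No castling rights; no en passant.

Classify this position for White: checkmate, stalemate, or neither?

neither

White to move; white king on a1.
In check: no.
Legal moves for White: Nf7, Nd7+, Ng6, Nc6, Ng4, Nf3, Nd3, Ba5+, Bh4, Bb4, Bg3, Bc3, Bf2+, Bd2, Kb2, Ka2, Kb1, c5+.
White has 18 legal moves and is not in check → neither.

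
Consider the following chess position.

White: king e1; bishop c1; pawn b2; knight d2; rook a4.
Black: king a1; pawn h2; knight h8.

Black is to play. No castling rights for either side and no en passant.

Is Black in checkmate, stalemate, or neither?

Black to move; black king on a1.
In check: yes, from the white rook on a4.
King squares — b1: attacked by Nd2; a2: attacked by Ra4; b2: attacked by Bc1.
Legal moves for Black: none.
In check with no legal moves → checkmate.

checkmate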